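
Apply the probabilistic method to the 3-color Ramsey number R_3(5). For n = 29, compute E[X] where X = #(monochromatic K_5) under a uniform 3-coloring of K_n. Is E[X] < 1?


E[X] = C(29, 5) · 3^{1 − 10} = 118755 · 3^{−9} = 118755/19683.
As a reduced fraction: E[X] = 13195/2187 ≈ 6.033.
Is E[X] < 1? NO.
Since E[X] ≥ 1, the first-moment bound is inconclusive at n = 29; it does NOT by itself certify R_3(5) > 29.

E[X] = 13195/2187 ≈ 6.033; E[X] ≥ 1; first-moment method inconclusive here.


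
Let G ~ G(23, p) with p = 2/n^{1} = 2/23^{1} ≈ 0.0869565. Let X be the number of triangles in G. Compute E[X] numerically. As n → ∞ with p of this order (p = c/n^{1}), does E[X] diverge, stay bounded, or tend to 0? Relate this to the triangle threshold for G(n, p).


Number of potential triangles: C(23, 3) = 1771.
Each occurs with probability p³ ≈ (0.0869565)³ ≈ 6.57516232e-04.
By linearity: E[X] = C(23, 3)·p³ ≈ 1771 · 6.57516232e-04 ≈ 1.164461.
Here α = 1, so p = 2/n is exactly at the triangle threshold p ~ 1/n. Asymptotically E[X] → c³/6 = 2³/6 = 4/3 ≈ 1.333333, a bounded constant. In this regime the triangle count is asymptotically Poisson(c³/6).

E[X] ≈ 1.164461; in regime p = Θ(1/n^{1}) E[X] stays bounded (at the triangle threshold p ~ 1/n).


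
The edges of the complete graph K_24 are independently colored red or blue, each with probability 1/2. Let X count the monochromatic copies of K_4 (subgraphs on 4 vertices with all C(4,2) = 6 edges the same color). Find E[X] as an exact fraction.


Let X = Σ_S X_S over the C(24, 4) = 10626 subsets S of size 4, where X_S = 1 if the K_4 on S is monochromatic.
For a fixed S, the K_4 on S has C(4, 2) = 6 edges. P[all 6 edges red] = (1/2)^6, and likewise for blue, so P[monochromatic] = 2·(1/2)^6 = 2^{1 − 6} = 1/32.
Summing: E[X] = C(24, 4) · 2^{1 − 6} = 10626 · 1/32 = 5313/16.
Numerically: E[X] ≈ 332.06250.

E[X] = C(24,4)·2^(1−C(4,2)) = 5313/16 ≈ 332.06250.


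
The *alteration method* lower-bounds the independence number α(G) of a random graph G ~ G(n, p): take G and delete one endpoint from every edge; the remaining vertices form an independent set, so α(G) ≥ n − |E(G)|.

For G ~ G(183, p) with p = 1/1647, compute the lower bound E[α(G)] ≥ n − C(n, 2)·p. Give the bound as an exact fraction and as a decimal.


E[|E(G)|] = C(183, 2)·p = 16653 · (1/1647) = 91/9.
E[α(G)] ≥ n − E[|E(G)|] = 183 − 91/9 = 1556/9.
Numerically: ≈ 172.88889.
(This is only a lower bound; the true E[α(G)] may be larger.)

E[α(G)] ≥ 1556/9 ≈ 172.88889.


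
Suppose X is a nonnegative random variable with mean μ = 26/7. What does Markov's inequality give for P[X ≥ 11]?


μ = E[X] = 26/7, a = 11.
Markov: P[X ≥ 11] ≤ μ/a = (26/7)/11 = 26/77.
Numerically: ≈ 0.33766.
(Since a = 11 > μ = 3.71429, the bound 26/77 is < 1 and informative.)

P[X ≥ 11] ≤ 26/77 ≈ 0.33766.


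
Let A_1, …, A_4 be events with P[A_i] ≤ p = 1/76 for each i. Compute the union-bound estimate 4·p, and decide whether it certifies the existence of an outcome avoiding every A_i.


Union bound: P[∪_{i=1}^{4} A_i] ≤ Σ_i P[A_i] ≤ 4·p = 4·(1/76) = 1/19.
Numerically: 1/19 ≈ 0.0526.
Is 1/19 < 1? YES.
Since P[∪ A_i] ≤ 1/19 < 1, the complement has P[∩ A_i^c] ≥ 1 − 1/19 = 18/19 > 0, so some outcome avoids every A_i.

4·p = 1/19 ≈ 0.0526; existence CERTIFIED by the union bound.


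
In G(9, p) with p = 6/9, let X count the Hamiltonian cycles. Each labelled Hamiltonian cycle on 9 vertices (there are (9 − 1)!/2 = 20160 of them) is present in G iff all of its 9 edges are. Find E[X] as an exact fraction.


K_9 has (9 − 1)!/2 = 20160 labelled Hamiltonian cycles.
For each such Hamiltonian cycle H, let X_H = 1 if all 9 edges of H are present in G. Then P[X_H = 1] = p^{9} = (2/3)^{9} = 512/19683.
Summing the indicators: E[X] = Σ_H E[X_H] = 20160 · p^{9} = 20160 · 512/19683 = 1146880/2187.
Numerically: E[X] ≈ 524.

E[X] = 20160 · (2/3)^{9} = 1146880/2187 ≈ 524.


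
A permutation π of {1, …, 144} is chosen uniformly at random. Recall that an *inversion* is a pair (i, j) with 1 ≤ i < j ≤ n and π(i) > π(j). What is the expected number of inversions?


Write X = Σ X_I over the C(144, 2) = 10296 pairs i < j, with X_I the indicator of one inversion.
There are 10296 indicators.
For each fixed pair i < j, the values π(i) and π(j) are two distinct elements of {1, …, 144} in uniformly random order; by symmetry P[π(i) > π(j)] = 1/2.
By linearity: E[X] = 10296 · (1/2) = C(144, 2) · (1/2) = 10296/2 = 5148 ≈ 5148.000.

E[X] = 5148 = 5148.000.


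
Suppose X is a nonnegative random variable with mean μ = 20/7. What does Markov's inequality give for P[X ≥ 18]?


μ = E[X] = 20/7, a = 18.
Markov: P[X ≥ 18] ≤ μ/a = (20/7)/18 = 10/63.
Numerically: ≈ 0.1587.
(Since a = 18 > μ = 2.8571, the bound 10/63 is < 1 and informative.)

P[X ≥ 18] ≤ 10/63 ≈ 0.1587.


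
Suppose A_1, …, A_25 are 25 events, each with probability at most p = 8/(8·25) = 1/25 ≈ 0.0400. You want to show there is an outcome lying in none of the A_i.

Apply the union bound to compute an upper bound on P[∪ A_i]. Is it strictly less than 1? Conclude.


Union bound: P[∪_{i=1}^{25} A_i] ≤ Σ_i P[A_i] ≤ 25·p = 25·(1/25) = 1.
Numerically: 1 ≈ 1.0000.
Is 1 < 1? NO.
Since the bound 1 is ≥ 1, the union bound is uninformative here; it does NOT by itself certify existence.

25·p = 1 ≈ 1.0000; existence NOT certified by the union bound.


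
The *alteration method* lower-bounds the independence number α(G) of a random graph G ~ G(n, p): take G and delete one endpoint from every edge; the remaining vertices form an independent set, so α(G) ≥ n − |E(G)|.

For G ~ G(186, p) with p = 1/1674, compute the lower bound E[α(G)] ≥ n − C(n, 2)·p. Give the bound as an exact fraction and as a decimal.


E[|E(G)|] = C(186, 2)·p = 17205 · (1/1674) = 185/18.
E[α(G)] ≥ n − E[|E(G)|] = 186 − 185/18 = 3163/18.
Numerically: ≈ 175.722222.
(This is only a lower bound; the true E[α(G)] may be larger.)

E[α(G)] ≥ 3163/18 ≈ 175.722222.


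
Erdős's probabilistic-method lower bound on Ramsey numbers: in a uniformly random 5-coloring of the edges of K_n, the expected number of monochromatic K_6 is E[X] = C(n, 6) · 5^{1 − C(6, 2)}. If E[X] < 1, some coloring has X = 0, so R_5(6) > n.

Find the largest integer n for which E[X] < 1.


We need C(n, 6) · 5^{1 − 15} < 1, i.e. C(n, 6) < 5^{15 − 1} = 6103515625.
Check values of n near the boundary:
  n = 128: C(128, 6) = 5423611200; 5423611200 < 6103515625? YES
  n = 129: C(129, 6) = 5688177600; 5688177600 < 6103515625? YES
  n = 130: C(130, 6) = 5963412000; 5963412000 < 6103515625? YES
  n = 131: C(131, 6) = 6249655776; 6249655776 < 6103515625? NO
  n = 132: C(132, 6) = 6547258432; 6547258432 < 6103515625? NO
The largest n with C(n, 6) < 6103515625 is n = 130 (where E[X] = 47707296/48828125 ≈ 0.9770454). Hence R_5(6) > 130, i.e. R_5(6) ≥ 131.

Largest n = 130; hence R_5(6) > 130.


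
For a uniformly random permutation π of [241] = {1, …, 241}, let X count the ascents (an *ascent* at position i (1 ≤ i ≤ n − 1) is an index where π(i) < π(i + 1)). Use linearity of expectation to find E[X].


Write X = Σ X_I over i = 1, …, 240, with X_I the indicator of one ascent.
There are 240 indicators.
For each fixed i, the pair (π(i), π(i+1)) is a uniformly random ordered pair of distinct values from {1, …, 241}; by symmetry P[π(i) < π(i+1)] = 1/2.
By linearity: E[X] = 240 · (1/2) = (241 − 1) · (1/2) = 120 ≈ 120.000000.

E[X] = 120 = 120.000000.


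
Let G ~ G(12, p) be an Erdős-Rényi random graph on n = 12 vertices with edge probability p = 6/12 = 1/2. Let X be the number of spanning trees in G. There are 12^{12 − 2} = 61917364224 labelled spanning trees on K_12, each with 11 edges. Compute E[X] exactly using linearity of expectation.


K_12 has 12^{12 − 2} = 61917364224 labelled spanning trees.
For each such spanning tree H, let X_H = 1 if all 11 edges of H are present in G. Then P[X_H = 1] = p^{11} = (1/2)^{11} = 1/2048.
By linearity of expectation: E[X] = Σ_H E[X_H] = 61917364224 · p^{11} = 61917364224 · 1/2048 = 30233088.
Numerically: E[X] ≈ 3.023e+07.

E[X] = 61917364224 · (1/2)^{11} = 30233088 ≈ 3.023e+07.


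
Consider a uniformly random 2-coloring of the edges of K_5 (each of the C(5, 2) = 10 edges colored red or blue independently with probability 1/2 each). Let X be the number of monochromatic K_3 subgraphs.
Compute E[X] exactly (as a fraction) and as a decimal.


Let X = Σ_S X_S over the C(5, 3) = 10 subsets S of size 3, where X_S = 1 if the K_3 on S is monochromatic.
For a fixed S, the K_3 on S has C(3, 2) = 3 edges. P[all 3 edges red] = (1/2)^3, and likewise for blue, so P[monochromatic] = 2·(1/2)^3 = 2^{1 − 3} = 1/4.
By linearity of expectation: E[X] = C(5, 3) · 2^{1 − 3} = 10 · 1/4 = 5/2.
Numerically: E[X] ≈ 2.500.

E[X] = C(5,3)·2^(1−C(3,2)) = 5/2 ≈ 2.500.


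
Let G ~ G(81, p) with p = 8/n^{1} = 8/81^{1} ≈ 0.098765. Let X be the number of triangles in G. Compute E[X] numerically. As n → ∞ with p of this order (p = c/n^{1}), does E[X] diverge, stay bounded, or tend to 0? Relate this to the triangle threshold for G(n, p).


Number of potential triangles: C(81, 3) = 85320.
Each occurs with probability p³ ≈ (0.098765)³ ≈ 9.6341833e-04.
By linearity: E[X] = C(81, 3)·p³ ≈ 85320 · 9.6341833e-04 ≈ 82.19885.
Here α = 1, so p = 8/n is exactly at the triangle threshold p ~ 1/n. Asymptotically E[X] → c³/6 = 8³/6 = 256/3 ≈ 85.33333, a bounded constant. In this regime the triangle count is asymptotically Poisson(c³/6).

E[X] ≈ 82.19885; in regime p = Θ(1/n^{1}) E[X] stays bounded (at the triangle threshold p ~ 1/n).


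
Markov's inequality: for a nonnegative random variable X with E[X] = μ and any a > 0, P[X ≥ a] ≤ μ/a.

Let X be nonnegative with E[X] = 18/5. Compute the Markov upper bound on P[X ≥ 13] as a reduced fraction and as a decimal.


μ = E[X] = 18/5, a = 13.
Markov: P[X ≥ 13] ≤ μ/a = (18/5)/13 = 18/65.
Numerically: ≈ 0.2769.
(Since a = 13 > μ = 3.6000, the bound 18/65 is < 1 and informative.)

P[X ≥ 13] ≤ 18/65 ≈ 0.2769.


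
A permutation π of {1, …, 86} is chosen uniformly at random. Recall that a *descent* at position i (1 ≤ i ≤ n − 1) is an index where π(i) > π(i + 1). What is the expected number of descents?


Write X = Σ X_I over i = 1, …, 85, with X_I the indicator of one descent.
There are 85 indicators.
For each fixed i, the pair (π(i), π(i+1)) is a uniformly random ordered pair of distinct values from {1, …, 86}; by symmetry P[π(i) > π(i+1)] = 1/2.
By linearity: E[X] = 85 · (1/2) = (86 − 1) · (1/2) = 85/2 ≈ 42.5000.

E[X] = 85/2 = 42.5000.


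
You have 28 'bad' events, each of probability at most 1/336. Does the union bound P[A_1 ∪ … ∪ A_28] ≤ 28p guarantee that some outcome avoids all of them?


Union bound: P[∪_{i=1}^{28} A_i] ≤ Σ_i P[A_i] ≤ 28·p = 28·(1/336) = 1/12.
Numerically: 1/12 ≈ 0.0833333.
Is 1/12 < 1? YES.
Since P[∪ A_i] ≤ 1/12 < 1, the complement has P[∩ A_i^c] ≥ 1 − 1/12 = 11/12 > 0, so some outcome avoids every A_i.

28·p = 1/12 ≈ 0.0833333; existence CERTIFIED by the union bound.


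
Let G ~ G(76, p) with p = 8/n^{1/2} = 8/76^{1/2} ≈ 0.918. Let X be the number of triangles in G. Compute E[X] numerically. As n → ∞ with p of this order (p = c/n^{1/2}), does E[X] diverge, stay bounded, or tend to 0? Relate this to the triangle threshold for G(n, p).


Number of potential triangles: C(76, 3) = 70300.
Each occurs with probability p³ ≈ (0.918)³ ≈ 7.72769e-01.
By linearity: E[X] = C(76, 3)·p³ ≈ 70300 · 7.72769e-01 ≈ 54325.646.
Since α = 1/2 < 1, p = c/n^{1/2} ≫ 1/n is above the triangle threshold p ~ 1/n. Asymptotically E[X] ~ (c³/6)·n^{3(1−α)} = (8³/6)·n^{1.5} → ∞; triangles are abundant w.h.p.

E[X] ≈ 54325.646; in regime p = Θ(1/n^{1/2}) E[X] diverges (above the triangle threshold p ~ 1/n).


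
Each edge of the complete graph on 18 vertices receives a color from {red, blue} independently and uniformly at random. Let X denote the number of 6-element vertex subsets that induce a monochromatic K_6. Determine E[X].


Let X = Σ_S X_S over the C(18, 6) = 18564 subsets S of size 6, where X_S = 1 if the K_6 on S is monochromatic.
For a fixed S, the K_6 on S has C(6, 2) = 15 edges. P[all 15 edges red] = (1/2)^15, and likewise for blue, so P[monochromatic] = 2·(1/2)^15 = 2^{1 − 15} = 1/16384.
By linearity: E[X] = C(18, 6) · 2^{1 − 15} = 18564 · 1/16384 = 4641/4096.
Numerically: E[X] ≈ 1.133057.

E[X] = C(18,6)·2^(1−C(6,2)) = 4641/4096 ≈ 1.133057.


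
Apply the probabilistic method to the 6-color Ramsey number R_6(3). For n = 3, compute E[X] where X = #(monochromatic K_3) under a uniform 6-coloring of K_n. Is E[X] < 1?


E[X] = C(3, 3) · 6^{1 − 3} = 1 · 6^{−2} = 1/36.
As a reduced fraction: E[X] = 1/36 ≈ 0.02778.
Is E[X] < 1? YES.
Since E[X] < 1, there exists a 6-coloring of K_{3} with no monochromatic K_3; hence R_6(3) > 3.

E[X] = 1/36 ≈ 0.02778; E[X] < 1, so R_6(3) > 3.


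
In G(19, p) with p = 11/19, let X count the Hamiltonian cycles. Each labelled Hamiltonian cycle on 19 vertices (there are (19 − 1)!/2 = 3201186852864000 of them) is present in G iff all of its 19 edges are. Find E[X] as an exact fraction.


K_19 has (19 − 1)!/2 = 3201186852864000 labelled Hamiltonian cycles.
For each such Hamiltonian cycle H, let X_H = 1 if all 19 edges of H are present in G. Then P[X_H = 1] = p^{19} = (11/19)^{19} = 61159090448414546291/1978419655660313589123979.
By linearity of expectation: E[X] = Σ_H E[X_H] = 3201186852864000 · p^{19} = 3201186852864000 · 61159090448414546291/1978419655660313589123979 = 195781676276584883979724733927424000/1978419655660313589123979.
Numerically: E[X] ≈ 9.896e+10.

E[X] = 3201186852864000 · (11/19)^{19} = 195781676276584883979724733927424000/1978419655660313589123979 ≈ 9.896e+10.


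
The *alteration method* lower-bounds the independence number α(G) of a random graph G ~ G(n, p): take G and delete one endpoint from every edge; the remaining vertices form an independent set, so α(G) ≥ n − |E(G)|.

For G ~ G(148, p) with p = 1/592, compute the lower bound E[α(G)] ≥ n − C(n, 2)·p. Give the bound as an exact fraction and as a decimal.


E[|E(G)|] = C(148, 2)·p = 10878 · (1/592) = 147/8.
E[α(G)] ≥ n − E[|E(G)|] = 148 − 147/8 = 1037/8.
Numerically: ≈ 129.6250.
(This is only a lower bound; the true E[α(G)] may be larger.)

E[α(G)] ≥ 1037/8 ≈ 129.6250.


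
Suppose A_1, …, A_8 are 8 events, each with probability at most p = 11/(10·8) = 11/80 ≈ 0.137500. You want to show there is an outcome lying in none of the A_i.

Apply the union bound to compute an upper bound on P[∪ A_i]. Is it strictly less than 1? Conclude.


Union bound: P[∪_{i=1}^{8} A_i] ≤ Σ_i P[A_i] ≤ 8·p = 8·(11/80) = 11/10.
Numerically: 11/10 ≈ 1.100000.
Is 11/10 < 1? NO.
Since the bound 11/10 is ≥ 1, the union bound is uninformative here; it does NOT by itself certify existence.

8·p = 11/10 ≈ 1.100000; existence NOT certified by the union bound.


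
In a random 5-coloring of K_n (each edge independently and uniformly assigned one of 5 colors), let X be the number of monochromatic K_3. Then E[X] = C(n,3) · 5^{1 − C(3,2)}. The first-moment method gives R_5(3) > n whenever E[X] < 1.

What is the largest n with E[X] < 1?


We need C(n, 3) · 5^{1 − 3} < 1, i.e. C(n, 3) < 5^{3 − 1} = 25.
Check values of n near the boundary:
  n = 3: C(3, 3) = 1; 1 < 25? YES
  n = 4: C(4, 3) = 4; 4 < 25? YES
  n = 5: C(5, 3) = 10; 10 < 25? YES
  n = 6: C(6, 3) = 20; 20 < 25? YES
  n = 7: C(7, 3) = 35; 35 < 25? NO
  n = 8: C(8, 3) = 56; 56 < 25? NO
The largest n with C(n, 3) < 25 is n = 6 (where E[X] = 4/5 ≈ 0.80000). Hence R_5(3) > 6, i.e. R_5(3) ≥ 7.

Largest n = 6; hence R_5(3) > 6.


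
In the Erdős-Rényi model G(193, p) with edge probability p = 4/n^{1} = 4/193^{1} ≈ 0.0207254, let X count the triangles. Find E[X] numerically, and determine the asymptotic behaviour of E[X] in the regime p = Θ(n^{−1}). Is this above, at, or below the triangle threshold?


Number of potential triangles: C(193, 3) = 1179616.
Each occurs with probability p³ ≈ (0.0207254)³ ≈ 8.90241933e-06.
By linearity: E[X] = C(193, 3)·p³ ≈ 1179616 · 8.90241933e-06 ≈ 10.501436.
Here α = 1, so p = 4/n is exactly at the triangle threshold p ~ 1/n. Asymptotically E[X] → c³/6 = 4³/6 = 32/3 ≈ 10.666667, a bounded constant. In this regime the triangle count is asymptotically Poisson(c³/6).

E[X] ≈ 10.501436; in regime p = Θ(1/n^{1}) E[X] stays bounded (at the triangle threshold p ~ 1/n).


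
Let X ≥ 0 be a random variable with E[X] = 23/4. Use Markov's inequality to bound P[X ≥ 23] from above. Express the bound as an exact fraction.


μ = E[X] = 23/4, a = 23.
Markov: P[X ≥ 23] ≤ μ/a = (23/4)/23 = 1/4.
Numerically: ≈ 0.250000.
(Since a = 23 > μ = 5.750000, the bound 1/4 is < 1 and informative.)

P[X ≥ 23] ≤ 1/4 ≈ 0.250000.


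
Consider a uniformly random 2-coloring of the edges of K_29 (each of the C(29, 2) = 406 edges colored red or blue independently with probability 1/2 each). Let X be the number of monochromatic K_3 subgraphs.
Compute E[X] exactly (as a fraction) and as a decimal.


Let X = Σ_S X_S over the C(29, 3) = 3654 subsets S of size 3, where X_S = 1 if the K_3 on S is monochromatic.
For a fixed S, the K_3 on S has C(3, 2) = 3 edges. P[all 3 edges red] = (1/2)^3, and likewise for blue, so P[monochromatic] = 2·(1/2)^3 = 2^{1 − 3} = 1/4.
By linearity of expectation: E[X] = C(29, 3) · 2^{1 − 3} = 3654 · 1/4 = 1827/2.
Numerically: E[X] ≈ 913.500000.

E[X] = C(29,3)·2^(1−C(3,2)) = 1827/2 ≈ 913.500000.


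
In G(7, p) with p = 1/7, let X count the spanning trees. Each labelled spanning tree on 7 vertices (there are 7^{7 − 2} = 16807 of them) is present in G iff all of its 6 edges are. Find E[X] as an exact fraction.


K_7 has 7^{7 − 2} = 16807 labelled spanning trees.
For each such spanning tree H, let X_H = 1 if all 6 edges of H are present in G. Then P[X_H = 1] = p^{6} = (1/7)^{6} = 1/117649.
By linearity of expectation: E[X] = Σ_H E[X_H] = 16807 · p^{6} = 16807 · 1/117649 = 1/7.
Numerically: E[X] ≈ 0.143.

E[X] = 16807 · (1/7)^{6} = 1/7 ≈ 0.143.


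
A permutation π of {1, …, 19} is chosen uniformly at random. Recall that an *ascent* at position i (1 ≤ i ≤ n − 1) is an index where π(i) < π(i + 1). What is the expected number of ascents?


Write X = Σ X_I over i = 1, …, 18, with X_I the indicator of one ascent.
There are 18 indicators.
For each fixed i, the pair (π(i), π(i+1)) is a uniformly random ordered pair of distinct values from {1, …, 19}; by symmetry P[π(i) < π(i+1)] = 1/2.
By linearity: E[X] = 18 · (1/2) = (19 − 1) · (1/2) = 9 ≈ 9.0000.

E[X] = 9 = 9.0000.


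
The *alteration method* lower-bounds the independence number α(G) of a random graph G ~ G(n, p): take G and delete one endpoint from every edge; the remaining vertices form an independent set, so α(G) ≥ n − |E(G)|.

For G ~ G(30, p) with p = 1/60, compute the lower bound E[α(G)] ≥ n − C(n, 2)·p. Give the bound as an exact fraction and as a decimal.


E[|E(G)|] = C(30, 2)·p = 435 · (1/60) = 29/4.
E[α(G)] ≥ n − E[|E(G)|] = 30 − 29/4 = 91/4.
Numerically: ≈ 22.7500.
(This is only a lower bound; the true E[α(G)] may be larger.)

E[α(G)] ≥ 91/4 ≈ 22.7500.


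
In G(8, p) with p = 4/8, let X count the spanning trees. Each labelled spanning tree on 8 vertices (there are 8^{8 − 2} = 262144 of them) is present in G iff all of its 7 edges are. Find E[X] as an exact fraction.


K_8 has 8^{8 − 2} = 262144 labelled spanning trees.
For each such spanning tree H, let X_H = 1 if all 7 edges of H are present in G. Then P[X_H = 1] = p^{7} = (1/2)^{7} = 1/128.
By linearity: E[X] = Σ_H E[X_H] = 262144 · p^{7} = 262144 · 1/128 = 2048.
Numerically: E[X] ≈ 2048.

E[X] = 262144 · (1/2)^{7} = 2048 ≈ 2048.


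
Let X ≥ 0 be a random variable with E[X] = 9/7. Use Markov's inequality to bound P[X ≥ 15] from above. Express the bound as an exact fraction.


μ = E[X] = 9/7, a = 15.
Markov: P[X ≥ 15] ≤ μ/a = (9/7)/15 = 3/35.
Numerically: ≈ 0.086.
(Since a = 15 > μ = 1.286, the bound 3/35 is < 1 and informative.)

P[X ≥ 15] ≤ 3/35 ≈ 0.086.


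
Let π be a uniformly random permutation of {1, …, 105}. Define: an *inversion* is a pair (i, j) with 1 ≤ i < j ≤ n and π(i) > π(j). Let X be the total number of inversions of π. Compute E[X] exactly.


Write X = Σ X_I over the C(105, 2) = 5460 pairs i < j, with X_I the indicator of one inversion.
There are 5460 indicators.
For each fixed pair i < j, the values π(i) and π(j) are two distinct elements of {1, …, 105} in uniformly random order; by symmetry P[π(i) > π(j)] = 1/2.
By linearity: E[X] = 5460 · (1/2) = C(105, 2) · (1/2) = 5460/2 = 2730 ≈ 2730.000000.

E[X] = 2730 = 2730.000000.


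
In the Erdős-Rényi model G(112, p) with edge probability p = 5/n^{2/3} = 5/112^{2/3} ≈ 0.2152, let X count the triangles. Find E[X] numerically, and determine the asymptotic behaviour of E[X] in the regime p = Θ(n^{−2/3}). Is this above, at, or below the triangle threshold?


Number of potential triangles: C(112, 3) = 227920.
Each occurs with probability p³ ≈ (0.2152)³ ≈ 9.964923e-03.
By linearity: E[X] = C(112, 3)·p³ ≈ 227920 · 9.964923e-03 ≈ 2271.2054.
Since α = 2/3 < 1, p = c/n^{2/3} ≫ 1/n is above the triangle threshold p ~ 1/n. Asymptotically E[X] ~ (c³/6)·n^{3(1−α)} = (5³/6)·n^{1} → ∞; triangles are abundant w.h.p.

E[X] ≈ 2271.2054; in regime p = Θ(1/n^{2/3}) E[X] diverges (above the triangle threshold p ~ 1/n).


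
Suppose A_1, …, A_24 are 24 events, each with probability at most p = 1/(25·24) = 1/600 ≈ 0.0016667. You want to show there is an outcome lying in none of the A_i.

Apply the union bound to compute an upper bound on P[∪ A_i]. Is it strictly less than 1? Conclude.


Union bound: P[∪_{i=1}^{24} A_i] ≤ Σ_i P[A_i] ≤ 24·p = 24·(1/600) = 1/25.
Numerically: 1/25 ≈ 0.0400000.
Is 1/25 < 1? YES.
Since P[∪ A_i] ≤ 1/25 < 1, the complement has P[∩ A_i^c] ≥ 1 − 1/25 = 24/25 > 0, so some outcome avoids every A_i.

24·p = 1/25 ≈ 0.0400000; existence CERTIFIED by the union bound.


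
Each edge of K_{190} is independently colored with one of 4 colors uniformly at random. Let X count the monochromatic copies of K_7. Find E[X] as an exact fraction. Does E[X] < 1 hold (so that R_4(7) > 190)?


E[X] = C(190, 7) · 4^{1 − 21} = 1585940245560 · 4^{−20} = 1585940245560/1099511627776.
As a reduced fraction: E[X] = 198242530695/137438953472 ≈ 1.442.
Is E[X] < 1? NO.
Since E[X] ≥ 1, the first-moment bound is inconclusive at n = 190; it does NOT by itself certify R_4(7) > 190.

E[X] = 198242530695/137438953472 ≈ 1.442; E[X] ≥ 1; first-moment method inconclusive here.


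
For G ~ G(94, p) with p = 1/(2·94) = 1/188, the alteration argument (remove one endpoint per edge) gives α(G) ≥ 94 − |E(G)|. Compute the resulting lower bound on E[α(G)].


E[|E(G)|] = C(94, 2)·p = 4371 · (1/188) = 93/4.
E[α(G)] ≥ n − E[|E(G)|] = 94 − 93/4 = 283/4.
Numerically: ≈ 70.750.
(This is only a lower bound; the true E[α(G)] may be larger.)

E[α(G)] ≥ 283/4 ≈ 70.750.


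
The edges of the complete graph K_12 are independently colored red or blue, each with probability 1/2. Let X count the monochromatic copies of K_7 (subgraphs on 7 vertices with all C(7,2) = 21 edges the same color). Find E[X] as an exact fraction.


Let X = Σ_S X_S over the C(12, 7) = 792 subsets S of size 7, where X_S = 1 if the K_7 on S is monochromatic.
For a fixed S, the K_7 on S has C(7, 2) = 21 edges. P[all 21 edges red] = (1/2)^21, and likewise for blue, so P[monochromatic] = 2·(1/2)^21 = 2^{1 − 21} = 1/1048576.
By linearity of expectation: E[X] = C(12, 7) · 2^{1 − 21} = 792 · 1/1048576 = 99/131072.
Numerically: E[X] ≈ 0.0008.

E[X] = C(12,7)·2^(1−C(7,2)) = 99/131072 ≈ 0.0008.


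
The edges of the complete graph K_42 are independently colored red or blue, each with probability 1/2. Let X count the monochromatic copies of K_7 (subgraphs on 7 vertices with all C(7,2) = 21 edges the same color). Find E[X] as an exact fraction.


Let X = Σ_S X_S over the C(42, 7) = 26978328 subsets S of size 7, where X_S = 1 if the K_7 on S is monochromatic.
For a fixed S, the K_7 on S has C(7, 2) = 21 edges. P[all 21 edges red] = (1/2)^21, and likewise for blue, so P[monochromatic] = 2·(1/2)^21 = 2^{1 − 21} = 1/1048576.
By linearity of expectation: E[X] = C(42, 7) · 2^{1 − 21} = 26978328 · 1/1048576 = 3372291/131072.
Numerically: E[X] ≈ 25.729.

E[X] = C(42,7)·2^(1−C(7,2)) = 3372291/131072 ≈ 25.729.


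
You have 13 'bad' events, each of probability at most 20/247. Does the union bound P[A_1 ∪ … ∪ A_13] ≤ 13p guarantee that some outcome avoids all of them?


Union bound: P[∪_{i=1}^{13} A_i] ≤ Σ_i P[A_i] ≤ 13·p = 13·(20/247) = 20/19.
Numerically: 20/19 ≈ 1.053.
Is 20/19 < 1? NO.
Since the bound 20/19 is ≥ 1, the union bound is uninformative here; it does NOT by itself certify existence.

13·p = 20/19 ≈ 1.053; existence NOT certified by the union bound.


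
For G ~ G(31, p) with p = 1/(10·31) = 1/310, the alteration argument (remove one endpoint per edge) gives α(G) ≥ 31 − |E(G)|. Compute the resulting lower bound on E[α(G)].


E[|E(G)|] = C(31, 2)·p = 465 · (1/310) = 3/2.
E[α(G)] ≥ n − E[|E(G)|] = 31 − 3/2 = 59/2.
Numerically: ≈ 29.500000.
(This is only a lower bound; the true E[α(G)] may be larger.)

E[α(G)] ≥ 59/2 ≈ 29.500000.


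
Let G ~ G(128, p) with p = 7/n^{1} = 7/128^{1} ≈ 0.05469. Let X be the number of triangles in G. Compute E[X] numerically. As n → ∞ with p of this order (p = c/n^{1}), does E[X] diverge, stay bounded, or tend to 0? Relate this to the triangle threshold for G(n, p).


Number of potential triangles: C(128, 3) = 341376.
Each occurs with probability p³ ≈ (0.05469)³ ≈ 1.635551e-04.
By linearity: E[X] = C(128, 3)·p³ ≈ 341376 · 1.635551e-04 ≈ 55.8338.
Here α = 1, so p = 7/n is exactly at the triangle threshold p ~ 1/n. Asymptotically E[X] → c³/6 = 7³/6 = 343/6 ≈ 57.1667, a bounded constant. In this regime the triangle count is asymptotically Poisson(c³/6).

E[X] ≈ 55.8338; in regime p = Θ(1/n^{1}) E[X] stays bounded (at the triangle threshold p ~ 1/n).


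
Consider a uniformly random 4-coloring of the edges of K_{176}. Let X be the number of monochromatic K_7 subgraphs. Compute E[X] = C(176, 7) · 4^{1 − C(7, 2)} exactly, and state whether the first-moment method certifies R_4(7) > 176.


E[X] = C(176, 7) · 4^{1 − 21} = 919790691600 · 4^{−20} = 919790691600/1099511627776.
As a reduced fraction: E[X] = 57486918225/68719476736 ≈ 0.837.
Is E[X] < 1? YES.
Since E[X] < 1, there exists a 4-coloring of K_{176} with no monochromatic K_7; hence R_4(7) > 176.

E[X] = 57486918225/68719476736 ≈ 0.837; E[X] < 1, so R_4(7) > 176.


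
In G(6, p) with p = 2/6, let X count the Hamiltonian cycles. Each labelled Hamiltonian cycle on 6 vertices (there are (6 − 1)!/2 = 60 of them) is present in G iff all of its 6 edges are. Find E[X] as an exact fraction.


K_6 has (6 − 1)!/2 = 60 labelled Hamiltonian cycles.
For each such Hamiltonian cycle H, let X_H = 1 if all 6 edges of H are present in G. Then P[X_H = 1] = p^{6} = (1/3)^{6} = 1/729.
By linearity: E[X] = Σ_H E[X_H] = 60 · p^{6} = 60 · 1/729 = 20/243.
Numerically: E[X] ≈ 0.0823.

E[X] = 60 · (1/3)^{6} = 20/243 ≈ 0.0823.


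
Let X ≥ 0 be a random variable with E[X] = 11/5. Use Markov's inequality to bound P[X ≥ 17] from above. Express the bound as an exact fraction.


μ = E[X] = 11/5, a = 17.
Markov: P[X ≥ 17] ≤ μ/a = (11/5)/17 = 11/85.
Numerically: ≈ 0.12941.
(Since a = 17 > μ = 2.20000, the bound 11/85 is < 1 and informative.)

P[X ≥ 17] ≤ 11/85 ≈ 0.12941.


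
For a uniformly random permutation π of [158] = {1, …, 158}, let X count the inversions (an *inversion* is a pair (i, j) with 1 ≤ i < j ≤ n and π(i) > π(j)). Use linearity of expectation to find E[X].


Write X = Σ X_I over the C(158, 2) = 12403 pairs i < j, with X_I the indicator of one inversion.
There are 12403 indicators.
For each fixed pair i < j, the values π(i) and π(j) are two distinct elements of {1, …, 158} in uniformly random order; by symmetry P[π(i) > π(j)] = 1/2.
By linearity: E[X] = 12403 · (1/2) = C(158, 2) · (1/2) = 12403/2 = 12403/2 ≈ 6201.5000.

E[X] = 12403/2 = 6201.5000.


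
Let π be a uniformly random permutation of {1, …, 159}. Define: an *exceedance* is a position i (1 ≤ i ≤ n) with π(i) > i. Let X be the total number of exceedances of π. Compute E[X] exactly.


Write X = Σ_{i=1}^{159} X_i, where X_i = 1_{π(i) > i}.
For each fixed i, π(i) is uniform over {1, …, 159} (marginal of a uniform permutation), so P[π(i) > i] = (n − i)/n. Summing: Σ_{i=1}^{159} (n − i)/n = (0 + 1 + … + 158)/159 = 159(159 − 1)/(2·159) = (159 − 1)/2.
Hence E[X] = Σ_{i=1}^{159} (159 − i)/159 = 79 ≈ 79.0000.

E[X] = 79 = 79.0000.


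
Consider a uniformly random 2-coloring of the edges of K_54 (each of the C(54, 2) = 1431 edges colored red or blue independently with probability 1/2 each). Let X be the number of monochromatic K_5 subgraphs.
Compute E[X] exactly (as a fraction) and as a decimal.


Let X = Σ_S X_S over the C(54, 5) = 3162510 subsets S of size 5, where X_S = 1 if the K_5 on S is monochromatic.
For a fixed S, the K_5 on S has C(5, 2) = 10 edges. P[all 10 edges red] = (1/2)^10, and likewise for blue, so P[monochromatic] = 2·(1/2)^10 = 2^{1 − 10} = 1/512.
Summing: E[X] = C(54, 5) · 2^{1 − 10} = 3162510 · 1/512 = 1581255/256.
Numerically: E[X] ≈ 6176.777.

E[X] = C(54,5)·2^(1−C(5,2)) = 1581255/256 ≈ 6176.777.


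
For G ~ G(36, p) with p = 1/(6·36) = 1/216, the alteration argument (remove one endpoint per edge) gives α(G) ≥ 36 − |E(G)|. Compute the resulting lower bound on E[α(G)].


E[|E(G)|] = C(36, 2)·p = 630 · (1/216) = 35/12.
E[α(G)] ≥ n − E[|E(G)|] = 36 − 35/12 = 397/12.
Numerically: ≈ 33.083333.
(This is only a lower bound; the true E[α(G)] may be larger.)

E[α(G)] ≥ 397/12 ≈ 33.083333.


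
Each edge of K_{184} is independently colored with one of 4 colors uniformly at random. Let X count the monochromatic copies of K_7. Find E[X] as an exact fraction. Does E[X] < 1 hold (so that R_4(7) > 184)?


E[X] = C(184, 7) · 4^{1 − 21} = 1262216571096 · 4^{−20} = 1262216571096/1099511627776.
As a reduced fraction: E[X] = 157777071387/137438953472 ≈ 1.1479793.
Is E[X] < 1? NO.
Since E[X] ≥ 1, the first-moment bound is inconclusive at n = 184; it does NOT by itself certify R_4(7) > 184.

E[X] = 157777071387/137438953472 ≈ 1.1479793; E[X] ≥ 1; first-moment method inconclusive here.


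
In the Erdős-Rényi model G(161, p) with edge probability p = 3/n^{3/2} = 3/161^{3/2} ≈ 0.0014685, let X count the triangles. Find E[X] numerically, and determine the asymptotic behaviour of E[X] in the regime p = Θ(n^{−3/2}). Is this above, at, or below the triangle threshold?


Number of potential triangles: C(161, 3) = 682640.
Each occurs with probability p³ ≈ (0.0014685)³ ≈ 3.1669946e-09.
By linearity: E[X] = C(161, 3)·p³ ≈ 682640 · 3.1669946e-09 ≈ 0.00216.
Since α = 3/2 > 1, p = c/n^{3/2} = o(1/n) is below the triangle threshold p ~ 1/n. Asymptotically E[X] ~ (c³/6)·n^{3(1−α)} = (3³/6)·n^{-1.5} → 0, so by Markov's inequality G has no triangles w.h.p.

E[X] ≈ 0.00216; in regime p = Θ(1/n^{3/2}) E[X] tends to 0 (below the triangle threshold p ~ 1/n).


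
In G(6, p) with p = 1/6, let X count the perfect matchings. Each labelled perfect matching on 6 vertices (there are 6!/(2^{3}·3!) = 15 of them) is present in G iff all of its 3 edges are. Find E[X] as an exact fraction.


K_6 has 6!/(2^{3}·3!) = 15 labelled perfect matchings.
For each such perfect matching H, let X_H = 1 if all 3 edges of H are present in G. Then P[X_H = 1] = p^{3} = (1/6)^{3} = 1/216.
Summing the indicators: E[X] = Σ_H E[X_H] = 15 · p^{3} = 15 · 1/216 = 5/72.
Numerically: E[X] ≈ 0.0694444.

E[X] = 15 · (1/6)^{3} = 5/72 ≈ 0.0694444.


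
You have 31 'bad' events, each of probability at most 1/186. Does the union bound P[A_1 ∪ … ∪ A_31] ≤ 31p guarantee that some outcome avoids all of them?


Union bound: P[∪_{i=1}^{31} A_i] ≤ Σ_i P[A_i] ≤ 31·p = 31·(1/186) = 1/6.
Numerically: 1/6 ≈ 0.166667.
Is 1/6 < 1? YES.
Since P[∪ A_i] ≤ 1/6 < 1, the complement has P[∩ A_i^c] ≥ 1 − 1/6 = 5/6 > 0, so some outcome avoids every A_i.

31·p = 1/6 ≈ 0.166667; existence CERTIFIED by the union bound.


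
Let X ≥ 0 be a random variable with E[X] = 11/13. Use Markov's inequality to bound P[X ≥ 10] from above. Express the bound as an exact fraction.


μ = E[X] = 11/13, a = 10.
Markov: P[X ≥ 10] ≤ μ/a = (11/13)/10 = 11/130.
Numerically: ≈ 0.0846.
(Since a = 10 > μ = 0.8462, the bound 11/130 is < 1 and informative.)

P[X ≥ 10] ≤ 11/130 ≈ 0.0846.


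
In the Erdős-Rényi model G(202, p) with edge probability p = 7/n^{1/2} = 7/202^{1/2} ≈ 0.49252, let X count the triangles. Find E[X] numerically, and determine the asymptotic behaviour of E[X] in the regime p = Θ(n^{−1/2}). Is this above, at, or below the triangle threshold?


Number of potential triangles: C(202, 3) = 1353400.
Each occurs with probability p³ ≈ (0.49252)³ ≈ 1.1947226e-01.
By linearity: E[X] = C(202, 3)·p³ ≈ 1353400 · 1.1947226e-01 ≈ 161693.75175.
Since α = 1/2 < 1, p = c/n^{1/2} ≫ 1/n is above the triangle threshold p ~ 1/n. Asymptotically E[X] ~ (c³/6)·n^{3(1−α)} = (7³/6)·n^{1.5} → ∞; triangles are abundant w.h.p.

E[X] ≈ 161693.75175; in regime p = Θ(1/n^{1/2}) E[X] diverges (above the triangle threshold p ~ 1/n).


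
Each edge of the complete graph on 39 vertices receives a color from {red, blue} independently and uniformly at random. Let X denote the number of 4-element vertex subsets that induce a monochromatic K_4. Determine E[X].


Let X = Σ_S X_S over the C(39, 4) = 82251 subsets S of size 4, where X_S = 1 if the K_4 on S is monochromatic.
For a fixed S, the K_4 on S has C(4, 2) = 6 edges. P[all 6 edges red] = (1/2)^6, and likewise for blue, so P[monochromatic] = 2·(1/2)^6 = 2^{1 − 6} = 1/32.
Summing: E[X] = C(39, 4) · 2^{1 − 6} = 82251 · 1/32 = 82251/32.
Numerically: E[X] ≈ 2570.344.

E[X] = C(39,4)·2^(1−C(4,2)) = 82251/32 ≈ 2570.344.


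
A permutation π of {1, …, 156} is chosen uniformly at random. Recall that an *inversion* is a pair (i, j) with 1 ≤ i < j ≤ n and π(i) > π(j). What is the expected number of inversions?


Write X = Σ X_I over the C(156, 2) = 12090 pairs i < j, with X_I the indicator of one inversion.
There are 12090 indicators.
For each fixed pair i < j, the values π(i) and π(j) are two distinct elements of {1, …, 156} in uniformly random order; by symmetry P[π(i) > π(j)] = 1/2.
By linearity: E[X] = 12090 · (1/2) = C(156, 2) · (1/2) = 12090/2 = 6045 ≈ 6045.0000.

E[X] = 6045 = 6045.0000.


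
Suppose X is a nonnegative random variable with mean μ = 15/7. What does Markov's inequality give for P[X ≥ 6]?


μ = E[X] = 15/7, a = 6.
Markov: P[X ≥ 6] ≤ μ/a = (15/7)/6 = 5/14.
Numerically: ≈ 0.357.
(Since a = 6 > μ = 2.143, the bound 5/14 is < 1 and informative.)

P[X ≥ 6] ≤ 5/14 ≈ 0.357.


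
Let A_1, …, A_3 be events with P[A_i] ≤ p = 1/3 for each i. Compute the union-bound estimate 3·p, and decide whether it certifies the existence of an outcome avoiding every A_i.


Union bound: P[∪_{i=1}^{3} A_i] ≤ Σ_i P[A_i] ≤ 3·p = 3·(1/3) = 1.
Numerically: 1 ≈ 1.0000000.
Is 1 < 1? NO.
Since the bound 1 is ≥ 1, the union bound is uninformative here; it does NOT by itself certify existence.

3·p = 1 ≈ 1.0000000; existence NOT certified by the union bound.


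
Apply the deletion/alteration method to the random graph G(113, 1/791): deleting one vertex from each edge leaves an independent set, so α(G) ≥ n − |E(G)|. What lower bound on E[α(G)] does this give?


E[|E(G)|] = C(113, 2)·p = 6328 · (1/791) = 8.
E[α(G)] ≥ n − E[|E(G)|] = 113 − 8 = 105.
Numerically: ≈ 105.000.
(This is only a lower bound; the true E[α(G)] may be larger.)

E[α(G)] ≥ 105 ≈ 105.000.


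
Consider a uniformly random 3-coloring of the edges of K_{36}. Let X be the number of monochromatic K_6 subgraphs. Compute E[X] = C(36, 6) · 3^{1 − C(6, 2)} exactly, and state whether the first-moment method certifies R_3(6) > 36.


E[X] = C(36, 6) · 3^{1 − 15} = 1947792 · 3^{−14} = 1947792/4782969.
As a reduced fraction: E[X] = 649264/1594323 ≈ 0.40723.
Is E[X] < 1? YES.
Since E[X] < 1, there exists a 3-coloring of K_{36} with no monochromatic K_6; hence R_3(6) > 36.

E[X] = 649264/1594323 ≈ 0.40723; E[X] < 1, so R_3(6) > 36.


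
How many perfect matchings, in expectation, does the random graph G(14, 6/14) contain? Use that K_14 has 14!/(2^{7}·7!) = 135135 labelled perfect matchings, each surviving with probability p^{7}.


K_14 has 14!/(2^{7}·7!) = 135135 labelled perfect matchings.
For each such perfect matching H, let X_H = 1 if all 7 edges of H are present in G. Then P[X_H = 1] = p^{7} = (3/7)^{7} = 2187/823543.
By linearity: E[X] = Σ_H E[X_H] = 135135 · p^{7} = 135135 · 2187/823543 = 42220035/117649.
Numerically: E[X] ≈ 358.86.

E[X] = 135135 · (3/7)^{7} = 42220035/117649 ≈ 358.86.


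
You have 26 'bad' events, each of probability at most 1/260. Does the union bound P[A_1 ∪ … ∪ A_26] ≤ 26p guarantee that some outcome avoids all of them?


Union bound: P[∪_{i=1}^{26} A_i] ≤ Σ_i P[A_i] ≤ 26·p = 26·(1/260) = 1/10.
Numerically: 1/10 ≈ 0.100.
Is 1/10 < 1? YES.
Since P[∪ A_i] ≤ 1/10 < 1, the complement has P[∩ A_i^c] ≥ 1 − 1/10 = 9/10 > 0, so some outcome avoids every A_i.

26·p = 1/10 ≈ 0.100; existence CERTIFIED by the union bound.


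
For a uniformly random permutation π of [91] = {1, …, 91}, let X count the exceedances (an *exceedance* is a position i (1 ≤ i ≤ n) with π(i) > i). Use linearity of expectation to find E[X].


Write X = Σ_{i=1}^{91} X_i, where X_i = 1_{π(i) > i}.
For each fixed i, π(i) is uniform over {1, …, 91} (marginal of a uniform permutation), so P[π(i) > i] = (n − i)/n. Summing: Σ_{i=1}^{91} (n − i)/n = (0 + 1 + … + 90)/91 = 91(91 − 1)/(2·91) = (91 − 1)/2.
Hence E[X] = Σ_{i=1}^{91} (91 − i)/91 = 45 ≈ 45.0000.

E[X] = 45 = 45.0000.


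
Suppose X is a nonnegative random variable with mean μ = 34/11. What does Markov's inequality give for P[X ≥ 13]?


μ = E[X] = 34/11, a = 13.
Markov: P[X ≥ 13] ≤ μ/a = (34/11)/13 = 34/143.
Numerically: ≈ 0.238.
(Since a = 13 > μ = 3.091, the bound 34/143 is < 1 and informative.)

P[X ≥ 13] ≤ 34/143 ≈ 0.238.


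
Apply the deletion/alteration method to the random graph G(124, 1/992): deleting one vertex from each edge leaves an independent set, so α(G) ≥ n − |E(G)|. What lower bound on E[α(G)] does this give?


E[|E(G)|] = C(124, 2)·p = 7626 · (1/992) = 123/16.
E[α(G)] ≥ n − E[|E(G)|] = 124 − 123/16 = 1861/16.
Numerically: ≈ 116.312500.
(This is only a lower bound; the true E[α(G)] may be larger.)

E[α(G)] ≥ 1861/16 ≈ 116.312500.


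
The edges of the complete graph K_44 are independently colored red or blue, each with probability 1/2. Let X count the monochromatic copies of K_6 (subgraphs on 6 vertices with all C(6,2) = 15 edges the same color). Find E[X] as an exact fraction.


Let X = Σ_S X_S over the C(44, 6) = 7059052 subsets S of size 6, where X_S = 1 if the K_6 on S is monochromatic.
For a fixed S, the K_6 on S has C(6, 2) = 15 edges. P[all 15 edges red] = (1/2)^15, and likewise for blue, so P[monochromatic] = 2·(1/2)^15 = 2^{1 − 15} = 1/16384.
By linearity: E[X] = C(44, 6) · 2^{1 − 15} = 7059052 · 1/16384 = 1764763/4096.
Numerically: E[X] ≈ 430.850342.

E[X] = C(44,6)·2^(1−C(6,2)) = 1764763/4096 ≈ 430.850342.
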